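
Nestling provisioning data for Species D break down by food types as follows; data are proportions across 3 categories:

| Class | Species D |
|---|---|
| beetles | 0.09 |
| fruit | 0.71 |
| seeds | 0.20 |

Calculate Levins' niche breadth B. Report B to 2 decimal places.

1.81

Σpᵢ² = 0.09² + 0.71² + 0.20² = 0.0081 + 0.5041 + 0.0400 = 0.5522
B = 1 / 0.5522 = 1.8109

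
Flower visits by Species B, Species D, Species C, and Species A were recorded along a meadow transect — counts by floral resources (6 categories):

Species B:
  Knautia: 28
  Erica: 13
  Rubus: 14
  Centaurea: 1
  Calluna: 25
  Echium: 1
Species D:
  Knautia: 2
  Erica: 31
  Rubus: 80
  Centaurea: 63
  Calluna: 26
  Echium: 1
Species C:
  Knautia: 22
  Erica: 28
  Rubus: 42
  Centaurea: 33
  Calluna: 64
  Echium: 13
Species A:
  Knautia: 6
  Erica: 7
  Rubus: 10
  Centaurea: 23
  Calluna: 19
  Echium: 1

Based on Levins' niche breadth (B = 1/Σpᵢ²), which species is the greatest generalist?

Proportions for Species B (n=82): 28/82=0.3415, 13/82=0.1585, 14/82=0.1707, 1/82=0.0122, 25/82=0.3049, 1/82=0.0122
Proportions for Species D (n=203): 2/203=0.0099, 31/203=0.1527, 80/203=0.3941, 63/203=0.3103, 26/203=0.1281, 1/203=0.0049
Proportions for Species C (n=202): 22/202=0.1089, 28/202=0.1386, 42/202=0.2079, 33/202=0.1634, 64/202=0.3168, 13/202=0.0644
Proportions for Species A (n=66): 6/66=0.0909, 7/66=0.1061, 10/66=0.1515, 23/66=0.3485, 19/66=0.2879, 1/66=0.0152
Σp_Bᵢ² = 0.3415² + 0.1585² + 0.1707² + 0.0122² + 0.3049² + 0.0122² = 0.116622 + 0.025122 + 0.029138 + 0.000149 + 0.092964 + 0.000149 = 0.264144
B_B = 1 / 0.264144 = 3.7858
Σp_Dᵢ² = 0.0099² + 0.1527² + 0.3941² + 0.3103² + 0.1281² + 0.0049² = 0.000098 + 0.023317 + 0.155315 + 0.096286 + 0.016410 + 0.000024 = 0.291450
B_D = 1 / 0.291450 = 3.4311
Σp_Cᵢ² = 0.1089² + 0.1386² + 0.2079² + 0.1634² + 0.3168² + 0.0644² = 0.011859 + 0.019210 + 0.043222 + 0.026700 + 0.100362 + 0.004147 = 0.205500
B_C = 1 / 0.205500 = 4.8662
Σp_Aᵢ² = 0.0909² + 0.1061² + 0.1515² + 0.3485² + 0.2879² + 0.0152² = 0.008263 + 0.011257 + 0.022952 + 0.121452 + 0.082886 + 0.000231 = 0.247041
B_A = 1 / 0.247041 = 4.0479
Highest B → broadest niche (most generalist): Species C (B = 4.87).

Species C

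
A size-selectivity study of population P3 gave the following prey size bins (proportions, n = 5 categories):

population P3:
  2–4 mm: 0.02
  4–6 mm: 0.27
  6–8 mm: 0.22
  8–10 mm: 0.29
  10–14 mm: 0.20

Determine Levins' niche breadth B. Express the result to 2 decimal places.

4.07

Σpᵢ² = 0.02² + 0.27² + 0.22² + 0.29² + 0.20² = 0.0004 + 0.0729 + 0.0484 + 0.0841 + 0.0400 = 0.2458
B = 1 / 0.2458 = 4.0683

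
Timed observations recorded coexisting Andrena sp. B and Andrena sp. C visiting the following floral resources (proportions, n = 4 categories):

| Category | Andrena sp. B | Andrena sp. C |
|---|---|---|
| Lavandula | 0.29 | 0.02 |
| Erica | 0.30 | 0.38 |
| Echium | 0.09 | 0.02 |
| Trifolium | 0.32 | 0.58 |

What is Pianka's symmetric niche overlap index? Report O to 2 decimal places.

Σ p₁ᵢp₂ᵢ = 0.0058 + 0.1140 + 0.0018 + 0.1856 = 0.3072
Σp_1ᵢ² = 0.29² + 0.30² + 0.09² + 0.32² = 0.0841 + 0.0900 + 0.0081 + 0.1024 = 0.2846
Σp_2ᵢ² = 0.02² + 0.38² + 0.02² + 0.58² = 0.0004 + 0.1444 + 0.0004 + 0.3364 = 0.4816
O = 0.3072 / √(0.2846 × 0.4816) = 0.3072 / 0.37022 = 0.8298

0.83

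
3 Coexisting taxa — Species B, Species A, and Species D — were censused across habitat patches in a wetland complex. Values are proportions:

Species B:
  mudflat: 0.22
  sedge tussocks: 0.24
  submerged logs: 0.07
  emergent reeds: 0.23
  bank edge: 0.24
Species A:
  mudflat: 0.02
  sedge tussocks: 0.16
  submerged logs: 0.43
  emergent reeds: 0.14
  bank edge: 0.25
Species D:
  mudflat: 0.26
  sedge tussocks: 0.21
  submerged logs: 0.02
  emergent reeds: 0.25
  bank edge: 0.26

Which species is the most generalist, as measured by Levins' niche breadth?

Species B

Σp_Bᵢ² = 0.22² + 0.24² + 0.07² + 0.23² + 0.24² = 0.0484 + 0.0576 + 0.0049 + 0.0529 + 0.0576 = 0.2214
B_B = 1 / 0.2214 = 4.5167
Σp_Aᵢ² = 0.02² + 0.16² + 0.43² + 0.14² + 0.25² = 0.0004 + 0.0256 + 0.1849 + 0.0196 + 0.0625 = 0.2930
B_A = 1 / 0.2930 = 3.4130
Σp_Dᵢ² = 0.26² + 0.21² + 0.02² + 0.25² + 0.26² = 0.0676 + 0.0441 + 0.0004 + 0.0625 + 0.0676 = 0.2422
B_D = 1 / 0.2422 = 4.1288
Highest B → broadest niche (most generalist): Species B (B = 4.52).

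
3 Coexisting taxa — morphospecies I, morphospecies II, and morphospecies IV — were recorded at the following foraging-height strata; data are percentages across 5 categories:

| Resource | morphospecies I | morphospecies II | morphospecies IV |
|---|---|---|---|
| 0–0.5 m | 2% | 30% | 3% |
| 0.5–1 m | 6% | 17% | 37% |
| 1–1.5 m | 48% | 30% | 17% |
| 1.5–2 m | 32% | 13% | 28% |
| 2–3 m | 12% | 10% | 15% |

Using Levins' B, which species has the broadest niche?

Convert percentages to proportions (divide by 100).
Σp_Iᵢ² = 0.02² + 0.06² + 0.48² + 0.32² + 0.12² = 0.0004 + 0.0036 + 0.2304 + 0.1024 + 0.0144 = 0.3512
B_I = 1 / 0.3512 = 2.8474
Σp_IIᵢ² = 0.30² + 0.17² + 0.30² + 0.13² + 0.10² = 0.0900 + 0.0289 + 0.0900 + 0.0169 + 0.0100 = 0.2358
B_II = 1 / 0.2358 = 4.2409
Σp_IVᵢ² = 0.03² + 0.37² + 0.17² + 0.28² + 0.15² = 0.0009 + 0.1369 + 0.0289 + 0.0784 + 0.0225 = 0.2676
B_IV = 1 / 0.2676 = 3.7369
Highest B → broadest niche (most generalist): morphospecies II (B = 4.24).

morphospecies II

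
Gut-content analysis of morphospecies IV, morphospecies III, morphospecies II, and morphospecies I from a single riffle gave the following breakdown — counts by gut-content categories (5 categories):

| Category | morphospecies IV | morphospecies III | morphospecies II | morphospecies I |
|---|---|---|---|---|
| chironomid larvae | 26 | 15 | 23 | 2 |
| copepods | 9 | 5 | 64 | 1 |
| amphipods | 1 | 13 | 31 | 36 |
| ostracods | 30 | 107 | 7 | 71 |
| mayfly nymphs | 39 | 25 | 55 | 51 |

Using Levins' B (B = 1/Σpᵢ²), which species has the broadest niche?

morphospecies II

Proportions for morphospecies IV (n=105): 26/105=0.2476, 9/105=0.0857, 1/105=0.0095, 30/105=0.2857, 39/105=0.3714
Proportions for morphospecies III (n=165): 15/165=0.0909, 5/165=0.0303, 13/165=0.0788, 107/165=0.6485, 25/165=0.1515
Proportions for morphospecies II (n=180): 23/180=0.1278, 64/180=0.3556, 31/180=0.1722, 7/180=0.0389, 55/180=0.3056
Proportions for morphospecies I (n=161): 2/161=0.0124, 1/161=0.0062, 36/161=0.2236, 71/161=0.4410, 51/161=0.3168
Σp_IVᵢ² = 0.2476² + 0.0857² + 0.0095² + 0.2857² + 0.3714² = 0.061306 + 0.007344 + 0.000090 + 0.081624 + 0.137938 = 0.288302
B_IV = 1 / 0.288302 = 3.4686
Σp_IIIᵢ² = 0.0909² + 0.0303² + 0.0788² + 0.6485² + 0.1515² = 0.008263 + 0.000918 + 0.006209 + 0.420552 + 0.022952 = 0.458894
B_III = 1 / 0.458894 = 2.1792
Σp_IIᵢ² = 0.1278² + 0.3556² + 0.1722² + 0.0389² + 0.3056² = 0.016333 + 0.126451 + 0.029653 + 0.001513 + 0.093391 = 0.267341
B_II = 1 / 0.267341 = 3.7405
Σp_Iᵢ² = 0.0124² + 0.0062² + 0.2236² + 0.4410² + 0.3168² = 0.000154 + 0.000038 + 0.049997 + 0.194481 + 0.100362 = 0.345032
B_I = 1 / 0.345032 = 2.8983
Highest B → broadest niche (most generalist): morphospecies II (B = 3.74).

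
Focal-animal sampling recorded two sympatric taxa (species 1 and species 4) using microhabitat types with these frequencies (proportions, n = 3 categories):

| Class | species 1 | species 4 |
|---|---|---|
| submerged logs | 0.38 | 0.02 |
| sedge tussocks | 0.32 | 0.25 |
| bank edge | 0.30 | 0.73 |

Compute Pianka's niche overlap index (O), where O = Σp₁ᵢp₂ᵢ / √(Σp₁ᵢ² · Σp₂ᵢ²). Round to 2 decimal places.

Σ p₁ᵢp₂ᵢ = 0.0076 + 0.0800 + 0.2190 = 0.3066
Σp_1ᵢ² = 0.38² + 0.32² + 0.30² = 0.1444 + 0.1024 + 0.0900 = 0.3368
Σp_2ᵢ² = 0.02² + 0.25² + 0.73² = 0.0004 + 0.0625 + 0.5329 = 0.5958
O = 0.3066 / √(0.3368 × 0.5958) = 0.3066 / 0.44796 = 0.6844

0.68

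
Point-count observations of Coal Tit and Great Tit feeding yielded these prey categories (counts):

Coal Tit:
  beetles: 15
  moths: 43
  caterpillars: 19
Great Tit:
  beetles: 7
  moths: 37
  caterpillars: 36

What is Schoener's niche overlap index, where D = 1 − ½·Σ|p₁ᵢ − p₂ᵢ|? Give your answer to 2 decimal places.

0.80

Proportions for Coal Tit (n=77): 15/77=0.1948, 43/77=0.5584, 19/77=0.2468
Proportions for Great Tit (n=80): 7/80=0.0875, 37/80=0.4625, 36/80=0.4500
Σ|p₁ᵢ − p₂ᵢ| = 0.1073 + 0.0959 + 0.2032 = 0.4064
D = 1 − ½ × 0.4064 = 1 − 0.20320 = 0.79680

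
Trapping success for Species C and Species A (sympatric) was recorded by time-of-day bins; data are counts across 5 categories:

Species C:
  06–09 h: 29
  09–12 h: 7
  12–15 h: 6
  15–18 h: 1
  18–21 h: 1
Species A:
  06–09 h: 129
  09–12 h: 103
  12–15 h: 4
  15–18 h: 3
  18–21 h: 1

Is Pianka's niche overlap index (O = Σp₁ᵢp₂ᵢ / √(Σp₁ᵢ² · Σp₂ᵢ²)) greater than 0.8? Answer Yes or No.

Yes

Proportions for Species C (n=44): 29/44=0.6591, 7/44=0.1591, 6/44=0.1364, 1/44=0.0227, 1/44=0.0227
Proportions for Species A (n=240): 129/240=0.5375, 103/240=0.4292, 4/240=0.0167, 3/240=0.0125, 1/240=0.0042
Σ p₁ᵢp₂ᵢ = 0.354266 + 0.068286 + 0.002278 + 0.000284 + 0.000095 = 0.425209
Σp_1ᵢ² = 0.6591² + 0.1591² + 0.1364² + 0.0227² + 0.0227² = 0.434413 + 0.025313 + 0.018605 + 0.000515 + 0.000515 = 0.479361
Σp_2ᵢ² = 0.5375² + 0.4292² + 0.0167² + 0.0125² + 0.0042² = 0.288906 + 0.184213 + 0.000279 + 0.000156 + 0.000018 = 0.473572
O = 0.425209 / √(0.479361 × 0.473572) = 0.425209 / 0.4764577 = 0.8924
O = 0.8924 > 0.8 → Yes.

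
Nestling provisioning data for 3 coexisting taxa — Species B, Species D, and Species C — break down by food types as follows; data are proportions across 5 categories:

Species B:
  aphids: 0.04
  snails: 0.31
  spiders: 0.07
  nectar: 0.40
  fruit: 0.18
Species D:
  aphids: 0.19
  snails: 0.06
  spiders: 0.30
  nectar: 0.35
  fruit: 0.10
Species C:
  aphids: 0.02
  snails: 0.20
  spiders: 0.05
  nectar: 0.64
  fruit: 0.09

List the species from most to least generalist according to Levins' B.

Species D > Species B > Species C

Σp_Bᵢ² = 0.04² + 0.31² + 0.07² + 0.40² + 0.18² = 0.0016 + 0.0961 + 0.0049 + 0.1600 + 0.0324 = 0.2950
B_B = 1 / 0.2950 = 3.3898
Σp_Dᵢ² = 0.19² + 0.06² + 0.30² + 0.35² + 0.10² = 0.0361 + 0.0036 + 0.0900 + 0.1225 + 0.0100 = 0.2622
B_D = 1 / 0.2622 = 3.8139
Σp_Cᵢ² = 0.02² + 0.20² + 0.05² + 0.64² + 0.09² = 0.0004 + 0.0400 + 0.0025 + 0.4096 + 0.0081 = 0.4606
B_C = 1 / 0.4606 = 2.1711
Ranking by B (broadest → narrowest): Species D (3.81) > Species B (3.39) > Species C (2.17)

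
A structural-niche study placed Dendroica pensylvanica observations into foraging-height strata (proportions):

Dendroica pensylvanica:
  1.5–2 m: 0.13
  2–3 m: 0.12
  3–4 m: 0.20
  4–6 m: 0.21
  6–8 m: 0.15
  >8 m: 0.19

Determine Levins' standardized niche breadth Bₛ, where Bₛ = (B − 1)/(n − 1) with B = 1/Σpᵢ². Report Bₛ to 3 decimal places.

Σpᵢ² = 0.13² + 0.12² + 0.20² + 0.21² + 0.15² + 0.19² = 0.0169 + 0.0144 + 0.0400 + 0.0441 + 0.0225 + 0.0361 = 0.1740
B = 1 / 0.1740 = 5.74713
Bₛ = (B − 1)/(n − 1) = (5.74713 − 1)/(6 − 1) = 4.74713/5 = 0.94943

0.949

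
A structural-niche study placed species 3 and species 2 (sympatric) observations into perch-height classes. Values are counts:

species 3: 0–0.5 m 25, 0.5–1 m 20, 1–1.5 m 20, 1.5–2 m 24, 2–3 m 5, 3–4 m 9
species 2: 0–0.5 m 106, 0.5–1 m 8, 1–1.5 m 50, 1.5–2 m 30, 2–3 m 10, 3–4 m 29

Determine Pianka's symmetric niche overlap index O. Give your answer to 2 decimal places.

0.84

Proportions for species 3 (n=103): 25/103=0.2427, 20/103=0.1942, 20/103=0.1942, 24/103=0.2330, 5/103=0.0485, 9/103=0.0874
Proportions for species 2 (n=233): 106/233=0.4549, 8/233=0.0343, 50/233=0.2146, 30/233=0.1288, 10/233=0.0429, 29/233=0.1245
Σ p₁ᵢp₂ᵢ = 0.110404 + 0.006661 + 0.041675 + 0.030010 + 0.002081 + 0.010881 = 0.201712
Σp_1ᵢ² = 0.2427² + 0.1942² + 0.1942² + 0.2330² + 0.0485² + 0.0874² = 0.058903 + 0.037714 + 0.037714 + 0.054289 + 0.002352 + 0.007639 = 0.198611
Σp_2ᵢ² = 0.4549² + 0.0343² + 0.2146² + 0.1288² + 0.0429² + 0.1245² = 0.206934 + 0.001176 + 0.046053 + 0.016589 + 0.001840 + 0.015500 = 0.288092
O = 0.201712 / √(0.198611 × 0.288092) = 0.201712 / 0.2392033 = 0.8433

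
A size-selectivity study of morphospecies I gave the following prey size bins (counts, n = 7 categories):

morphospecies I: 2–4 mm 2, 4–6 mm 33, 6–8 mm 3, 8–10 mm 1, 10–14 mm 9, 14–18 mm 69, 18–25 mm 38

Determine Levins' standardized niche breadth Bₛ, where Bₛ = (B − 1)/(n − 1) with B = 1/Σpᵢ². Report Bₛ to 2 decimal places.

Proportions for morphospecies I (n=155): 2/155=0.0129, 33/155=0.2129, 3/155=0.0194, 1/155=0.0065, 9/155=0.0581, 69/155=0.4452, 38/155=0.2452
Σpᵢ² = 0.0129² + 0.2129² + 0.0194² + 0.0065² + 0.0581² + 0.4452² + 0.2452² = 0.000166 + 0.045326 + 0.000376 + 0.000042 + 0.003376 + 0.198203 + 0.060123 = 0.307612
B = 1 / 0.307612 = 3.2508
Bₛ = (B − 1)/(n − 1) = (3.2508 − 1)/(7 − 1) = 2.2508/6 = 0.3751

0.38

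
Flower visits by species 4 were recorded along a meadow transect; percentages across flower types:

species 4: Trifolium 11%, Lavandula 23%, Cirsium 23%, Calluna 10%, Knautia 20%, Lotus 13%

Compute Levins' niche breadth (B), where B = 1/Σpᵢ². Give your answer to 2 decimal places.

5.41

Convert percentages to proportions (divide by 100).
Σpᵢ² = 0.11² + 0.23² + 0.23² + 0.10² + 0.20² + 0.13² = 0.0121 + 0.0529 + 0.0529 + 0.0100 + 0.0400 + 0.0169 = 0.1848
B = 1 / 0.1848 = 5.4113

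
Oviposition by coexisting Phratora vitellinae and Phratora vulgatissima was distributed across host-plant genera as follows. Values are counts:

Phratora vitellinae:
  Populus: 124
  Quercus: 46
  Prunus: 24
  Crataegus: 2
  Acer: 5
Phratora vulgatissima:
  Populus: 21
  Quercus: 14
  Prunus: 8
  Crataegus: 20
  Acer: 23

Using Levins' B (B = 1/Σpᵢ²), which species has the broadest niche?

Proportions for Phratora vitellinae (n=201): 124/201=0.6169, 46/201=0.2289, 24/201=0.1194, 2/201=0.0100, 5/201=0.0249
Proportions for Phratora vulgatissima (n=86): 21/86=0.2442, 14/86=0.1628, 8/86=0.0930, 20/86=0.2326, 23/86=0.2674
Σp_viteᵢ² = 0.6169² + 0.2289² + 0.1194² + 0.0100² + 0.0249² = 0.380566 + 0.052395 + 0.014256 + 0.000100 + 0.000620 = 0.447937
B_vite = 1 / 0.447937 = 2.2325
Σp_vulgᵢ² = 0.2442² + 0.1628² + 0.0930² + 0.2326² + 0.2674² = 0.059634 + 0.026504 + 0.008649 + 0.054103 + 0.071503 = 0.220393
B_vulg = 1 / 0.220393 = 4.5373
Highest B → broadest niche (most generalist): Phratora vulgatissima (B = 4.54).

Phratora vulgatissima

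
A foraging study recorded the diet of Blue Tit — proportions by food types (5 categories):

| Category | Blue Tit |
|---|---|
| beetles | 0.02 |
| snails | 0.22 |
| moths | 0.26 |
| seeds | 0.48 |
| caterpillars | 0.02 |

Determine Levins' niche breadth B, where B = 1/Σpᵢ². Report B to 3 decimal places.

2.880

Σpᵢ² = 0.02² + 0.22² + 0.26² + 0.48² + 0.02² = 0.0004 + 0.0484 + 0.0676 + 0.2304 + 0.0004 = 0.3472
B = 1 / 0.3472 = 2.88018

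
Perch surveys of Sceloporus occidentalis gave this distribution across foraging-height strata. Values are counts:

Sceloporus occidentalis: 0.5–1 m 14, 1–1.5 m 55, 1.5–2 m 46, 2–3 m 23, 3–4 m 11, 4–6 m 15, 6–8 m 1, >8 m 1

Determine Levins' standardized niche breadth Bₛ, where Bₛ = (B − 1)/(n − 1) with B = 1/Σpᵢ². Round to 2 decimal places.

Proportions for Sceloporus occidentalis (n=166): 14/166=0.0843, 55/166=0.3313, 46/166=0.2771, 23/166=0.1386, 11/166=0.0663, 15/166=0.0904, 1/166=0.0060, 1/166=0.0060
Σpᵢ² = 0.0843² + 0.3313² + 0.2771² + 0.1386² + 0.0663² + 0.0904² + 0.0060² + 0.0060² = 0.007106 + 0.109760 + 0.076784 + 0.019210 + 0.004396 + 0.008172 + 0.000036 + 0.000036 = 0.225500
B = 1 / 0.225500 = 4.4346
Bₛ = (B − 1)/(n − 1) = (4.4346 − 1)/(8 − 1) = 3.4346/7 = 0.4907

0.49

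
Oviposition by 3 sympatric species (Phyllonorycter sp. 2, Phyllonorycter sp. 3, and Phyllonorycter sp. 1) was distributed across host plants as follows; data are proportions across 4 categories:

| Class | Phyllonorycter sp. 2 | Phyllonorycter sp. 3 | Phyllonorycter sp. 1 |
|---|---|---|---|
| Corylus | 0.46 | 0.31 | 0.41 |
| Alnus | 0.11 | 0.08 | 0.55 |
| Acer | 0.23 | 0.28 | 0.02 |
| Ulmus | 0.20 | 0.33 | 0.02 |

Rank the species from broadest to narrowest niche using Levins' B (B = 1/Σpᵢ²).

Σp_2ᵢ² = 0.46² + 0.11² + 0.23² + 0.20² = 0.2116 + 0.0121 + 0.0529 + 0.0400 = 0.3166
B_2 = 1 / 0.3166 = 3.1586
Σp_3ᵢ² = 0.31² + 0.08² + 0.28² + 0.33² = 0.0961 + 0.0064 + 0.0784 + 0.1089 = 0.2898
B_3 = 1 / 0.2898 = 3.4507
Σp_1ᵢ² = 0.41² + 0.55² + 0.02² + 0.02² = 0.1681 + 0.3025 + 0.0004 + 0.0004 = 0.4714
B_1 = 1 / 0.4714 = 2.1213
Ranking by B (broadest → narrowest): Phyllonorycter sp. 3 (3.45) > Phyllonorycter sp. 2 (3.16) > Phyllonorycter sp. 1 (2.12)

Phyllonorycter sp. 3 > Phyllonorycter sp. 2 > Phyllonorycter sp. 1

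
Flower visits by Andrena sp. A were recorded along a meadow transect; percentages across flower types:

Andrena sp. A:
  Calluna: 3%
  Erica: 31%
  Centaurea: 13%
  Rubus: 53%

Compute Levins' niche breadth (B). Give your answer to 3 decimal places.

Convert percentages to proportions (divide by 100).
Σpᵢ² = 0.03² + 0.31² + 0.13² + 0.53² = 0.0009 + 0.0961 + 0.0169 + 0.2809 = 0.3948
B = 1 / 0.3948 = 2.53293

2.533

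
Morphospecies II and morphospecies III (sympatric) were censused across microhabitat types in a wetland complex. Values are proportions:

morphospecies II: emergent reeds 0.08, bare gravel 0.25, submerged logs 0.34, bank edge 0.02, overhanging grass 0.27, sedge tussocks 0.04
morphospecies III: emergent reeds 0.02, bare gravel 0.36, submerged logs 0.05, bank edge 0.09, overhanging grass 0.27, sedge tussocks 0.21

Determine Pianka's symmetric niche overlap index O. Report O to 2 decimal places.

Σ p₁ᵢp₂ᵢ = 0.0016 + 0.0900 + 0.0170 + 0.0018 + 0.0729 + 0.0084 = 0.1917
Σp_1ᵢ² = 0.08² + 0.25² + 0.34² + 0.02² + 0.27² + 0.04² = 0.0064 + 0.0625 + 0.1156 + 0.0004 + 0.0729 + 0.0016 = 0.2594
Σp_2ᵢ² = 0.02² + 0.36² + 0.05² + 0.09² + 0.27² + 0.21² = 0.0004 + 0.1296 + 0.0025 + 0.0081 + 0.0729 + 0.0441 = 0.2576
O = 0.1917 / √(0.2594 × 0.2576) = 0.1917 / 0.25850 = 0.7416

0.74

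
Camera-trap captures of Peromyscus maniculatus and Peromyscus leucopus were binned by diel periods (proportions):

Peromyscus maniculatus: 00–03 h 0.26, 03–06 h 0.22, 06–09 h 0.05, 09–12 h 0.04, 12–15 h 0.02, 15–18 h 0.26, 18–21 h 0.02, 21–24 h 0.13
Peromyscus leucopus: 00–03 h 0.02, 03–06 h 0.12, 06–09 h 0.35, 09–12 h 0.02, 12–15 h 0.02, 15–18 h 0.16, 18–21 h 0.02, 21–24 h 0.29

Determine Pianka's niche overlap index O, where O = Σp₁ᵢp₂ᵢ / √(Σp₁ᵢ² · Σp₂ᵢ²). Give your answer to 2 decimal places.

0.58

Σ p₁ᵢp₂ᵢ = 0.0052 + 0.0264 + 0.0175 + 0.0008 + 0.0004 + 0.0416 + 0.0004 + 0.0377 = 0.1300
Σp_1ᵢ² = 0.26² + 0.22² + 0.05² + 0.04² + 0.02² + 0.26² + 0.02² + 0.13² = 0.0676 + 0.0484 + 0.0025 + 0.0016 + 0.0004 + 0.0676 + 0.0004 + 0.0169 = 0.2054
Σp_2ᵢ² = 0.02² + 0.12² + 0.35² + 0.02² + 0.02² + 0.16² + 0.02² + 0.29² = 0.0004 + 0.0144 + 0.1225 + 0.0004 + 0.0004 + 0.0256 + 0.0004 + 0.0841 = 0.2482
O = 0.1300 / √(0.2054 × 0.2482) = 0.1300 / 0.22579 = 0.5758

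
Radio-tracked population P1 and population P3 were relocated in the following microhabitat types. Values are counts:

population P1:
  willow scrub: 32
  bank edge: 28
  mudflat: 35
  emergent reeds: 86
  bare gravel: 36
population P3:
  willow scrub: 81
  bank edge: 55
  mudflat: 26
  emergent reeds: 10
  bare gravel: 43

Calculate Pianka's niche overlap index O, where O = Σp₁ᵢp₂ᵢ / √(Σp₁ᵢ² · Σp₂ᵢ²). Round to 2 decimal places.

Proportions for population P1 (n=217): 32/217=0.1475, 28/217=0.1290, 35/217=0.1613, 86/217=0.3963, 36/217=0.1659
Proportions for population P3 (n=215): 81/215=0.3767, 55/215=0.2558, 26/215=0.1209, 10/215=0.0465, 43/215=0.2000
Σ p₁ᵢp₂ᵢ = 0.055563 + 0.032998 + 0.019501 + 0.018428 + 0.033180 = 0.159670
Σp_1ᵢ² = 0.1475² + 0.1290² + 0.1613² + 0.3963² + 0.1659² = 0.021756 + 0.016641 + 0.026018 + 0.157054 + 0.027523 = 0.248992
Σp_2ᵢ² = 0.3767² + 0.2558² + 0.1209² + 0.0465² + 0.2000² = 0.141903 + 0.065434 + 0.014617 + 0.002162 + 0.040000 = 0.264116
O = 0.159670 / √(0.248992 × 0.264116) = 0.159670 / 0.2564425 = 0.6226

0.62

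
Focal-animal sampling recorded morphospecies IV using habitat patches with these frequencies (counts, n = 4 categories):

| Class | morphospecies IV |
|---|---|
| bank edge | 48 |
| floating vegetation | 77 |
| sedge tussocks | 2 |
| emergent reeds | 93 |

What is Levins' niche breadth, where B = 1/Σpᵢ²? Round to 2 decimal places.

Proportions for morphospecies IV (n=220): 48/220=0.2182, 77/220=0.3500, 2/220=0.0091, 93/220=0.4227
Σpᵢ² = 0.2182² + 0.3500² + 0.0091² + 0.4227² = 0.047611 + 0.122500 + 0.000083 + 0.178675 = 0.348869
B = 1 / 0.348869 = 2.8664

2.87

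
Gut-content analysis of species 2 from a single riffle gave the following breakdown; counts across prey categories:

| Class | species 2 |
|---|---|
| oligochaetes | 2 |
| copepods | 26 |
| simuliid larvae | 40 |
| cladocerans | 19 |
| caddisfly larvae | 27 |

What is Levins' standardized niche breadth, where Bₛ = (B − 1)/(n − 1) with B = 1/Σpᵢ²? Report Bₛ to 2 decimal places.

0.71

Proportions for species 2 (n=114): 2/114=0.0175, 26/114=0.2281, 40/114=0.3509, 19/114=0.1667, 27/114=0.2368
Σpᵢ² = 0.0175² + 0.2281² + 0.3509² + 0.1667² + 0.2368² = 0.000306 + 0.052030 + 0.123131 + 0.027789 + 0.056074 = 0.259330
B = 1 / 0.259330 = 3.8561
Bₛ = (B − 1)/(n − 1) = (3.8561 − 1)/(5 − 1) = 2.8561/4 = 0.7140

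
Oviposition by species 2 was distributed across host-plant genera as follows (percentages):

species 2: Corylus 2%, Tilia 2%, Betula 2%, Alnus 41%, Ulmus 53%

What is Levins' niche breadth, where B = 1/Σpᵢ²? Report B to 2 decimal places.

Convert percentages to proportions (divide by 100).
Σpᵢ² = 0.02² + 0.02² + 0.02² + 0.41² + 0.53² = 0.0004 + 0.0004 + 0.0004 + 0.1681 + 0.2809 = 0.4502
B = 1 / 0.4502 = 2.2212

2.22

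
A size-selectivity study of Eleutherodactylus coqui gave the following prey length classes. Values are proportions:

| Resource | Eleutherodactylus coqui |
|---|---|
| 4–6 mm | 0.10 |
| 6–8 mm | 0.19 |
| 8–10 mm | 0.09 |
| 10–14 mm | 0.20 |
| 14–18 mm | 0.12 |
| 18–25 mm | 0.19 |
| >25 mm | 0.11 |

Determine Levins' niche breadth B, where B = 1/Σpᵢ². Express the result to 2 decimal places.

Σpᵢ² = 0.10² + 0.19² + 0.09² + 0.20² + 0.12² + 0.19² + 0.11² = 0.0100 + 0.0361 + 0.0081 + 0.0400 + 0.0144 + 0.0361 + 0.0121 = 0.1568
B = 1 / 0.1568 = 6.3776

6.38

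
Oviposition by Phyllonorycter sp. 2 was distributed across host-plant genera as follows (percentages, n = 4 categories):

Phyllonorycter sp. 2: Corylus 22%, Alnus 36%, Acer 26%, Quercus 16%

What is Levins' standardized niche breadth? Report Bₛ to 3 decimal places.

0.896

Convert percentages to proportions (divide by 100).
Σpᵢ² = 0.22² + 0.36² + 0.26² + 0.16² = 0.0484 + 0.1296 + 0.0676 + 0.0256 = 0.2712
B = 1 / 0.2712 = 3.68732
Bₛ = (B − 1)/(n − 1) = (3.68732 − 1)/(4 − 1) = 2.68732/3 = 0.89577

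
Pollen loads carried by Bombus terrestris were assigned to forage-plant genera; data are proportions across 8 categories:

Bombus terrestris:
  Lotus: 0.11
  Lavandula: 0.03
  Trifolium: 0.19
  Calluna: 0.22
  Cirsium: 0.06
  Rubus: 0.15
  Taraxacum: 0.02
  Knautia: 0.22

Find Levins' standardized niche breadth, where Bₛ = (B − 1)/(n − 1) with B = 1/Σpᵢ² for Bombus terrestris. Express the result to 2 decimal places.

Σpᵢ² = 0.11² + 0.03² + 0.19² + 0.22² + 0.06² + 0.15² + 0.02² + 0.22² = 0.0121 + 0.0009 + 0.0361 + 0.0484 + 0.0036 + 0.0225 + 0.0004 + 0.0484 = 0.1724
B = 1 / 0.1724 = 5.8005
Bₛ = (B − 1)/(n − 1) = (5.8005 − 1)/(8 − 1) = 4.8005/7 = 0.6858

0.69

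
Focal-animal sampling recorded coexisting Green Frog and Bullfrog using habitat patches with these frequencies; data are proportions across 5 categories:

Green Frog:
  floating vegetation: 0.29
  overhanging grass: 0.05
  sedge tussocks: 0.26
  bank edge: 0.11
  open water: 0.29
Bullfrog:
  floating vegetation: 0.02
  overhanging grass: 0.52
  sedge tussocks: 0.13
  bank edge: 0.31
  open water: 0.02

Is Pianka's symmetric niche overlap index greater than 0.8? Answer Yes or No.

No

Σ p₁ᵢp₂ᵢ = 0.0058 + 0.0260 + 0.0338 + 0.0341 + 0.0058 = 0.1055
Σp_1ᵢ² = 0.29² + 0.05² + 0.26² + 0.11² + 0.29² = 0.0841 + 0.0025 + 0.0676 + 0.0121 + 0.0841 = 0.2504
Σp_2ᵢ² = 0.02² + 0.52² + 0.13² + 0.31² + 0.02² = 0.0004 + 0.2704 + 0.0169 + 0.0961 + 0.0004 = 0.3842
O = 0.1055 / √(0.2504 × 0.3842) = 0.1055 / 0.31017 = 0.3401
O = 0.3401 < 0.8 → No.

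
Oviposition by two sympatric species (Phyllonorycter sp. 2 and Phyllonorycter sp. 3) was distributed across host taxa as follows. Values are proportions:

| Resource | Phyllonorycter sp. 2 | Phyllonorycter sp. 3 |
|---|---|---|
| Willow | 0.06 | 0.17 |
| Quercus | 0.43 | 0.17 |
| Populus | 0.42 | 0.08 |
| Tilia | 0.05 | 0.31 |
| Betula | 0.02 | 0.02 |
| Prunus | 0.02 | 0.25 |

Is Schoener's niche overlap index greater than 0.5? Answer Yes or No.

Σ|p₁ᵢ − p₂ᵢ| = 0.11 + 0.26 + 0.34 + 0.26 + 0.00 + 0.23 = 1.20
D = 1 − ½ × 1.20 = 1 − 0.600 = 0.4000
D = 0.4000 < 0.5 → No.

No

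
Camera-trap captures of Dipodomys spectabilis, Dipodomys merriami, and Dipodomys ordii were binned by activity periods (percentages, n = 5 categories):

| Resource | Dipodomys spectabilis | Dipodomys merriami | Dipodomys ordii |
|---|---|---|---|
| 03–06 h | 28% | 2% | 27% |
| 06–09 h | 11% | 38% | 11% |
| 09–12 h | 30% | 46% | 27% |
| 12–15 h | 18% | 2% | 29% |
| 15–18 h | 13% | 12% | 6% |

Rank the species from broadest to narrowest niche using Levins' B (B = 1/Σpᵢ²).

Convert percentages to proportions (divide by 100).
Σp_specᵢ² = 0.28² + 0.11² + 0.30² + 0.18² + 0.13² = 0.0784 + 0.0121 + 0.0900 + 0.0324 + 0.0169 = 0.2298
B_spec = 1 / 0.2298 = 4.3516
Σp_merrᵢ² = 0.02² + 0.38² + 0.46² + 0.02² + 0.12² = 0.0004 + 0.1444 + 0.2116 + 0.0004 + 0.0144 = 0.3712
B_merr = 1 / 0.3712 = 2.6940
Σp_ordiᵢ² = 0.27² + 0.11² + 0.27² + 0.29² + 0.06² = 0.0729 + 0.0121 + 0.0729 + 0.0841 + 0.0036 = 0.2456
B_ordi = 1 / 0.2456 = 4.0717
Ranking by B (broadest → narrowest): Dipodomys spectabilis (4.35) > Dipodomys ordii (4.07) > Dipodomys merriami (2.69)

Dipodomys spectabilis > Dipodomys ordii > Dipodomys merriami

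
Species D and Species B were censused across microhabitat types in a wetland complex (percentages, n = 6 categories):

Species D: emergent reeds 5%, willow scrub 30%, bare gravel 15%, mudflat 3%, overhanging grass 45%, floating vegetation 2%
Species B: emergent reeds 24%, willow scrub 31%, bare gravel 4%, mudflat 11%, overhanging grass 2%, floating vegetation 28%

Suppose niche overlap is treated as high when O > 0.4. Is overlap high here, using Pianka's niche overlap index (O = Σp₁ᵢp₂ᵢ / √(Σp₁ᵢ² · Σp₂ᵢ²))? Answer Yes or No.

Yes

Convert percentages to proportions (divide by 100).
Σ p₁ᵢp₂ᵢ = 0.0120 + 0.0930 + 0.0060 + 0.0033 + 0.0090 + 0.0056 = 0.1289
Σp_1ᵢ² = 0.05² + 0.30² + 0.15² + 0.03² + 0.45² + 0.02² = 0.0025 + 0.0900 + 0.0225 + 0.0009 + 0.2025 + 0.0004 = 0.3188
Σp_2ᵢ² = 0.24² + 0.31² + 0.04² + 0.11² + 0.02² + 0.28² = 0.0576 + 0.0961 + 0.0016 + 0.0121 + 0.0004 + 0.0784 = 0.2462
O = 0.1289 / √(0.3188 × 0.2462) = 0.1289 / 0.28016 = 0.4601
O = 0.4601 > 0.4 → Yes.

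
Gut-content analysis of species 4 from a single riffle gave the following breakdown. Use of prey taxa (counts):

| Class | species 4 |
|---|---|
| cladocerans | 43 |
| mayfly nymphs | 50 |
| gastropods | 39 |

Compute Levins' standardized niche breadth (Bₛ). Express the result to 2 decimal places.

0.98

Proportions for species 4 (n=132): 43/132=0.3258, 50/132=0.3788, 39/132=0.2955
Σpᵢ² = 0.3258² + 0.3788² + 0.2955² = 0.106146 + 0.143489 + 0.087320 = 0.336955
B = 1 / 0.336955 = 2.9678
Bₛ = (B − 1)/(n − 1) = (2.9678 − 1)/(3 − 1) = 1.9678/2 = 0.9839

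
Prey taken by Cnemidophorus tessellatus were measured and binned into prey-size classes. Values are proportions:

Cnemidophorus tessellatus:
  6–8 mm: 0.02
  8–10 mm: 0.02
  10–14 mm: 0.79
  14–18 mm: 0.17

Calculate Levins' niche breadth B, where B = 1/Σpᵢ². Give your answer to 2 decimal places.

Σpᵢ² = 0.02² + 0.02² + 0.79² + 0.17² = 0.0004 + 0.0004 + 0.6241 + 0.0289 = 0.6538
B = 1 / 0.6538 = 1.5295

1.53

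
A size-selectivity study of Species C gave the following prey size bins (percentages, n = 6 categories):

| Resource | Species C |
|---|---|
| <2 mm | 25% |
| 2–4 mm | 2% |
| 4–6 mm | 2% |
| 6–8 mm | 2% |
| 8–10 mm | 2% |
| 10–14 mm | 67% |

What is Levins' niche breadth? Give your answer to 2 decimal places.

1.95

Convert percentages to proportions (divide by 100).
Σpᵢ² = 0.25² + 0.02² + 0.02² + 0.02² + 0.02² + 0.67² = 0.0625 + 0.0004 + 0.0004 + 0.0004 + 0.0004 + 0.4489 = 0.5130
B = 1 / 0.5130 = 1.9493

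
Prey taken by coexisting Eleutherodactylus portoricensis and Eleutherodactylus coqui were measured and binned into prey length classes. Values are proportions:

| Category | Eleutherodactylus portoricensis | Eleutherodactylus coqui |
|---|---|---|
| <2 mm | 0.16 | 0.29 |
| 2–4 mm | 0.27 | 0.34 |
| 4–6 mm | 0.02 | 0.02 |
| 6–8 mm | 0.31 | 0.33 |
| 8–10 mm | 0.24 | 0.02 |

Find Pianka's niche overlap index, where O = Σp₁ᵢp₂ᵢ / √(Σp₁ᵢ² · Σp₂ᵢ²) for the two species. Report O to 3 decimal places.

0.879

Σ p₁ᵢp₂ᵢ = 0.0464 + 0.0918 + 0.0004 + 0.1023 + 0.0048 = 0.2457
Σp_1ᵢ² = 0.16² + 0.27² + 0.02² + 0.31² + 0.24² = 0.0256 + 0.0729 + 0.0004 + 0.0961 + 0.0576 = 0.2526
Σp_2ᵢ² = 0.29² + 0.34² + 0.02² + 0.33² + 0.02² = 0.0841 + 0.1156 + 0.0004 + 0.1089 + 0.0004 = 0.3094
O = 0.2457 / √(0.2526 × 0.3094) = 0.2457 / 0.279561 = 0.87888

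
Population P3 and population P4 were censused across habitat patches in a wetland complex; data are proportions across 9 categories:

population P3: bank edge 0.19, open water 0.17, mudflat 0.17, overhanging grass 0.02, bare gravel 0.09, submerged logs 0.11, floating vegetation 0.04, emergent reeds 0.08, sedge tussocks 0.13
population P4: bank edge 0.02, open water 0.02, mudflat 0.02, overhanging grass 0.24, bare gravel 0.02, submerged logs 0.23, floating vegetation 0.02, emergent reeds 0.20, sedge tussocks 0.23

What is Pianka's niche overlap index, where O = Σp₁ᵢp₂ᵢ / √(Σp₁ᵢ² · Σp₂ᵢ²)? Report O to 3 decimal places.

Σ p₁ᵢp₂ᵢ = 0.0038 + 0.0034 + 0.0034 + 0.0048 + 0.0018 + 0.0253 + 0.0008 + 0.0160 + 0.0299 = 0.0892
Σp_1ᵢ² = 0.19² + 0.17² + 0.17² + 0.02² + 0.09² + 0.11² + 0.04² + 0.08² + 0.13² = 0.0361 + 0.0289 + 0.0289 + 0.0004 + 0.0081 + 0.0121 + 0.0016 + 0.0064 + 0.0169 = 0.1394
Σp_2ᵢ² = 0.02² + 0.02² + 0.02² + 0.24² + 0.02² + 0.23² + 0.02² + 0.20² + 0.23² = 0.0004 + 0.0004 + 0.0004 + 0.0576 + 0.0004 + 0.0529 + 0.0004 + 0.0400 + 0.0529 = 0.2054
O = 0.0892 / √(0.1394 × 0.2054) = 0.0892 / 0.169212 = 0.52715

0.527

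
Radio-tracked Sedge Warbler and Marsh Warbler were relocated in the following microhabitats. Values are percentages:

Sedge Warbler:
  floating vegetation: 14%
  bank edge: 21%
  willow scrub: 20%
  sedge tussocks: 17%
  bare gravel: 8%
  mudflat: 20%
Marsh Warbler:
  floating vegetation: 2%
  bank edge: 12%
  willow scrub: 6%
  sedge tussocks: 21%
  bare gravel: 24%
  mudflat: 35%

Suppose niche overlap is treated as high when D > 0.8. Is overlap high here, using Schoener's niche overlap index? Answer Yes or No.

No

Convert percentages to proportions (divide by 100).
Σ|p₁ᵢ − p₂ᵢ| = 0.12 + 0.09 + 0.14 + 0.04 + 0.16 + 0.15 = 0.70
D = 1 − ½ × 0.70 = 1 − 0.350 = 0.6500
D = 0.6500 < 0.8 → No.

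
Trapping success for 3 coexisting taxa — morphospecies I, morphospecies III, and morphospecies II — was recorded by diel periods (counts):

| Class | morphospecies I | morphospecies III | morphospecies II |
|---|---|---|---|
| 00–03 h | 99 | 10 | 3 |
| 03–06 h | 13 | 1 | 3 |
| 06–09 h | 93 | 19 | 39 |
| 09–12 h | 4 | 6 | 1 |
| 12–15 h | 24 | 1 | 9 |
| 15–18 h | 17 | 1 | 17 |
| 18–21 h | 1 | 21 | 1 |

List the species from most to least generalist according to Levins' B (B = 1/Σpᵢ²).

Proportions for morphospecies I (n=251): 99/251=0.3944, 13/251=0.0518, 93/251=0.3705, 4/251=0.0159, 24/251=0.0956, 17/251=0.0677, 1/251=0.0040
Proportions for morphospecies III (n=59): 10/59=0.1695, 1/59=0.0169, 19/59=0.3220, 6/59=0.1017, 1/59=0.0169, 1/59=0.0169, 21/59=0.3559
Proportions for morphospecies II (n=73): 3/73=0.0411, 3/73=0.0411, 39/73=0.5342, 1/73=0.0137, 9/73=0.1233, 17/73=0.2329, 1/73=0.0137
Σp_Iᵢ² = 0.3944² + 0.0518² + 0.3705² + 0.0159² + 0.0956² + 0.0677² + 0.0040² = 0.155551 + 0.002683 + 0.137270 + 0.000253 + 0.009139 + 0.004583 + 0.000016 = 0.309495
B_I = 1 / 0.309495 = 3.2311
Σp_IIIᵢ² = 0.1695² + 0.0169² + 0.3220² + 0.1017² + 0.0169² + 0.0169² + 0.3559² = 0.028730 + 0.000286 + 0.103684 + 0.010343 + 0.000286 + 0.000286 + 0.126665 = 0.270280
B_III = 1 / 0.270280 = 3.6999
Σp_IIᵢ² = 0.0411² + 0.0411² + 0.5342² + 0.0137² + 0.1233² + 0.2329² + 0.0137² = 0.001689 + 0.001689 + 0.285370 + 0.000188 + 0.015203 + 0.054242 + 0.000188 = 0.358569
B_II = 1 / 0.358569 = 2.7889
Ranking by B (broadest → narrowest): morphospecies III (3.70) > morphospecies I (3.23) > morphospecies II (2.79)

morphospecies III > morphospecies I > morphospecies II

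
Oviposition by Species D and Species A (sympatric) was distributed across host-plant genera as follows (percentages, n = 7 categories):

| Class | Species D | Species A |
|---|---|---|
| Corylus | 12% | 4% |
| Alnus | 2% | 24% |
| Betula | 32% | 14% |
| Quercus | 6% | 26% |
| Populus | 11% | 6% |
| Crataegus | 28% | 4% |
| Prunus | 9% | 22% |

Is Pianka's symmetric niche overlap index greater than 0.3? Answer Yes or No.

Convert percentages to proportions (divide by 100).
Σ p₁ᵢp₂ᵢ = 0.0048 + 0.0048 + 0.0448 + 0.0156 + 0.0066 + 0.0112 + 0.0198 = 0.1076
Σp_1ᵢ² = 0.12² + 0.02² + 0.32² + 0.06² + 0.11² + 0.28² + 0.09² = 0.0144 + 0.0004 + 0.1024 + 0.0036 + 0.0121 + 0.0784 + 0.0081 = 0.2194
Σp_2ᵢ² = 0.04² + 0.24² + 0.14² + 0.26² + 0.06² + 0.04² + 0.22² = 0.0016 + 0.0576 + 0.0196 + 0.0676 + 0.0036 + 0.0016 + 0.0484 = 0.2000
O = 0.1076 / √(0.2194 × 0.2000) = 0.1076 / 0.20948 = 0.5137
O = 0.5137 > 0.3 → Yes.

Yes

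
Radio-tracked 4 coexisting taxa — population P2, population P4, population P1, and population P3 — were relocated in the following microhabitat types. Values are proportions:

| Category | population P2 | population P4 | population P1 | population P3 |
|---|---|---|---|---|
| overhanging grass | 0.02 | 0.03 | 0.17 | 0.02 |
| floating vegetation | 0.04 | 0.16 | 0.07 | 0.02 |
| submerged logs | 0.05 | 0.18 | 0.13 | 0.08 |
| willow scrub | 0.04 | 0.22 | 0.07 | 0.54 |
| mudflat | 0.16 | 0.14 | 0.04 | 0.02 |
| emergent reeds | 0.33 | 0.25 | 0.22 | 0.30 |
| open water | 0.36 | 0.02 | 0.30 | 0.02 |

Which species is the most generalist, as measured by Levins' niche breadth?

Σp_P2ᵢ² = 0.02² + 0.04² + 0.05² + 0.04² + 0.16² + 0.33² + 0.36² = 0.0004 + 0.0016 + 0.0025 + 0.0016 + 0.0256 + 0.1089 + 0.1296 = 0.2702
B_P2 = 1 / 0.2702 = 3.7010
Σp_P4ᵢ² = 0.03² + 0.16² + 0.18² + 0.22² + 0.14² + 0.25² + 0.02² = 0.0009 + 0.0256 + 0.0324 + 0.0484 + 0.0196 + 0.0625 + 0.0004 = 0.1898
B_P4 = 1 / 0.1898 = 5.2687
Σp_P1ᵢ² = 0.17² + 0.07² + 0.13² + 0.07² + 0.04² + 0.22² + 0.30² = 0.0289 + 0.0049 + 0.0169 + 0.0049 + 0.0016 + 0.0484 + 0.0900 = 0.1956
B_P1 = 1 / 0.1956 = 5.1125
Σp_P3ᵢ² = 0.02² + 0.02² + 0.08² + 0.54² + 0.02² + 0.30² + 0.02² = 0.0004 + 0.0004 + 0.0064 + 0.2916 + 0.0004 + 0.0900 + 0.0004 = 0.3896
B_P3 = 1 / 0.3896 = 2.5667
Highest B → broadest niche (most generalist): population P4 (B = 5.27).

population P4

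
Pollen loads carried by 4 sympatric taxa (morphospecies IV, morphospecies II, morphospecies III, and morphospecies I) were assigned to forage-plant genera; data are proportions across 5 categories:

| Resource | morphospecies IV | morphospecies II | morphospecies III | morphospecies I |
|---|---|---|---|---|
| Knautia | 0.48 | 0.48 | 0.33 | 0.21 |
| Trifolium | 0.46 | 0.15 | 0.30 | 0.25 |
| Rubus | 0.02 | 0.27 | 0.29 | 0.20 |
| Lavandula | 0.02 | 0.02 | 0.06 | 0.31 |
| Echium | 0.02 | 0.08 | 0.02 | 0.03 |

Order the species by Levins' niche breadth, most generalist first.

Σp_IVᵢ² = 0.48² + 0.46² + 0.02² + 0.02² + 0.02² = 0.2304 + 0.2116 + 0.0004 + 0.0004 + 0.0004 = 0.4432
B_IV = 1 / 0.4432 = 2.2563
Σp_IIᵢ² = 0.48² + 0.15² + 0.27² + 0.02² + 0.08² = 0.2304 + 0.0225 + 0.0729 + 0.0004 + 0.0064 = 0.3326
B_II = 1 / 0.3326 = 3.0066
Σp_IIIᵢ² = 0.33² + 0.30² + 0.29² + 0.06² + 0.02² = 0.1089 + 0.0900 + 0.0841 + 0.0036 + 0.0004 = 0.2870
B_III = 1 / 0.2870 = 3.4843
Σp_Iᵢ² = 0.21² + 0.25² + 0.20² + 0.31² + 0.03² = 0.0441 + 0.0625 + 0.0400 + 0.0961 + 0.0009 = 0.2436
B_I = 1 / 0.2436 = 4.1051
Ranking by B (broadest → narrowest): morphospecies I (4.11) > morphospecies III (3.48) > morphospecies II (3.01) > morphospecies IV (2.26)

morphospecies I > morphospecies III > morphospecies II > morphospecies IV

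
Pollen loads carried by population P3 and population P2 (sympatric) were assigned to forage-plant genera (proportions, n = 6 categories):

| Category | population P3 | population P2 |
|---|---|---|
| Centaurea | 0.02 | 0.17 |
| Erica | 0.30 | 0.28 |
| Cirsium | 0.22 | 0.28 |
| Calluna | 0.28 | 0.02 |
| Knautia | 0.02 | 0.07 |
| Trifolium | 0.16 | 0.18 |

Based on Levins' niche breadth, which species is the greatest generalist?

Σp_P3ᵢ² = 0.02² + 0.30² + 0.22² + 0.28² + 0.02² + 0.16² = 0.0004 + 0.0900 + 0.0484 + 0.0784 + 0.0004 + 0.0256 = 0.2432
B_P3 = 1 / 0.2432 = 4.1118
Σp_P2ᵢ² = 0.17² + 0.28² + 0.28² + 0.02² + 0.07² + 0.18² = 0.0289 + 0.0784 + 0.0784 + 0.0004 + 0.0049 + 0.0324 = 0.2234
B_P2 = 1 / 0.2234 = 4.4763
Highest B → broadest niche (most generalist): population P2 (B = 4.48).

population P2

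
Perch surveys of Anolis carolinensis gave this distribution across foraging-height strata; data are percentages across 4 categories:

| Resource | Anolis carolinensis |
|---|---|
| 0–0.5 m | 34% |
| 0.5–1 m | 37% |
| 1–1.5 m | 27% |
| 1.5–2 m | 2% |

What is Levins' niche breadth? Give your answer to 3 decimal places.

3.069

Convert percentages to proportions (divide by 100).
Σpᵢ² = 0.34² + 0.37² + 0.27² + 0.02² = 0.1156 + 0.1369 + 0.0729 + 0.0004 = 0.3258
B = 1 / 0.3258 = 3.06937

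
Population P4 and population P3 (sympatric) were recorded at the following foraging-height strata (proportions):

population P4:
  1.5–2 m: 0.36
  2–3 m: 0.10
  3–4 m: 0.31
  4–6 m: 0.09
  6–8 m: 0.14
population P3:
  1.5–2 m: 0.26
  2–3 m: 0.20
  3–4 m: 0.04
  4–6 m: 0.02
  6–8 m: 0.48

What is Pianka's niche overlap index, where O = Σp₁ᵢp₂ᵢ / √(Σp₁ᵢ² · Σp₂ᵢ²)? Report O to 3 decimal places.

Σ p₁ᵢp₂ᵢ = 0.0936 + 0.0200 + 0.0124 + 0.0018 + 0.0672 = 0.1950
Σp_1ᵢ² = 0.36² + 0.10² + 0.31² + 0.09² + 0.14² = 0.1296 + 0.0100 + 0.0961 + 0.0081 + 0.0196 = 0.2634
Σp_2ᵢ² = 0.26² + 0.20² + 0.04² + 0.02² + 0.48² = 0.0676 + 0.0400 + 0.0016 + 0.0004 + 0.2304 = 0.3400
O = 0.1950 / √(0.2634 × 0.3400) = 0.1950 / 0.299259 = 0.65161

0.652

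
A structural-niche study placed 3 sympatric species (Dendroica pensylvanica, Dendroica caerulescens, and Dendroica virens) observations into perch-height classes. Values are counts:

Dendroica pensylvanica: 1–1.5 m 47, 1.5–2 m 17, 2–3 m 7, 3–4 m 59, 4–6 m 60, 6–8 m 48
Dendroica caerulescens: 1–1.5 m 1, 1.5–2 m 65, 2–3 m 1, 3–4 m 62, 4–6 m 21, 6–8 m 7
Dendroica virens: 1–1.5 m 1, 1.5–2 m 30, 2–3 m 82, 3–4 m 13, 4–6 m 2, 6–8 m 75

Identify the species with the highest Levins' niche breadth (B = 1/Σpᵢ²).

Proportions for Dendroica pensylvanica (n=238): 47/238=0.1975, 17/238=0.0714, 7/238=0.0294, 59/238=0.2479, 60/238=0.2521, 48/238=0.2017
Proportions for Dendroica caerulescens (n=157): 1/157=0.0064, 65/157=0.4140, 1/157=0.0064, 62/157=0.3949, 21/157=0.1338, 7/157=0.0446
Proportions for Dendroica virens (n=203): 1/203=0.0049, 30/203=0.1478, 82/203=0.4039, 13/203=0.0640, 2/203=0.0099, 75/203=0.3695
Σp_pensᵢ² = 0.1975² + 0.0714² + 0.0294² + 0.2479² + 0.2521² + 0.2017² = 0.039006 + 0.005098 + 0.000864 + 0.061454 + 0.063554 + 0.040683 = 0.210659
B_pens = 1 / 0.210659 = 4.7470
Σp_caerᵢ² = 0.0064² + 0.4140² + 0.0064² + 0.3949² + 0.1338² + 0.0446² = 0.000041 + 0.171396 + 0.000041 + 0.155946 + 0.017902 + 0.001989 = 0.347315
B_caer = 1 / 0.347315 = 2.8792
Σp_vireᵢ² = 0.0049² + 0.1478² + 0.4039² + 0.0640² + 0.0099² + 0.3695² = 0.000024 + 0.021845 + 0.163135 + 0.004096 + 0.000098 + 0.136530 = 0.325728
B_vire = 1 / 0.325728 = 3.0700
Highest B → broadest niche (most generalist): Dendroica pensylvanica (B = 4.75).

Dendroica pensylvanica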